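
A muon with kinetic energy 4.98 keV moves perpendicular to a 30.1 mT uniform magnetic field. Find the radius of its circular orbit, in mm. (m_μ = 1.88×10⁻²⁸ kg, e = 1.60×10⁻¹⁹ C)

Convert the energy: K = 4.98 keV = 7.97×10^-16 J.
v = √(2K/m) = √(2·7.97×10^-16/1.88×10^-28) = 2.91×10^6 m/s.
r = mv/(qB) = (1.88×10^-28)(2.91×10^6) / [(1×1.60×10^-19)(0.0301)] = 0.114 m.

r ≈ 114 mm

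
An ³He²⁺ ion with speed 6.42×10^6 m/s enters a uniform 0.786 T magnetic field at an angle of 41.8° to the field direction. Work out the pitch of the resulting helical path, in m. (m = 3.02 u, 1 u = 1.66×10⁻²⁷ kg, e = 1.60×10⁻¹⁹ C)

pitch ≈ 0.599 m

The velocity component along B is v∥ = v cos41.8° = 4.79×10^6 m/s.
The cyclotron period T = 2πm/(qB) = 1.25×10^-7 s is set by m, q, B alone.
Pitch = v∥·T = (4.79×10^6)(1.25×10^-7) = 0.599 m.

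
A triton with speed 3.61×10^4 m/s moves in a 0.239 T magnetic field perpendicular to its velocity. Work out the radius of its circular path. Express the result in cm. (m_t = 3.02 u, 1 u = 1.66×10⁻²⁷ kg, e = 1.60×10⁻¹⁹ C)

r ≈ 0.473 cm

The magnetic force provides the centripetal force: qvB = mv²/r, so r = mv/(qB).
r = (5.01×10^-27 kg)(3.61×10^4 m/s) / [(1×1.60×10^-19 C)(0.239 T)] = 4.73×10^-3 m.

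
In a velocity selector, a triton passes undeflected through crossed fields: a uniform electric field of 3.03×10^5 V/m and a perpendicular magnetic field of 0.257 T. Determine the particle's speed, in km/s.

v ≈ 1180 km/s

For zero net force, qE = qvB, so v = E/B.
v = (3.03×10^5) / (0.257) = 1.18×10^6 m/s.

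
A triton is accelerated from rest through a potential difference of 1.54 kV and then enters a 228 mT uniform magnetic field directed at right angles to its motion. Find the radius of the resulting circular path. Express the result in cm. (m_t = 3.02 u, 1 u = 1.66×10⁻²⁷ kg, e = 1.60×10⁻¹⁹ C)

r ≈ 4.31 cm

The kinetic energy gained is K = qV = (1×1.60×10^-19)(1540) = 2.46×10^-16 J.
v = √(2K/m) = 3.14×10^5 m/s.
r = mv/(qB) = (5.01×10^-27)(3.14×10^5) / [(1×1.60×10^-19)(0.228)] = 0.0431 m.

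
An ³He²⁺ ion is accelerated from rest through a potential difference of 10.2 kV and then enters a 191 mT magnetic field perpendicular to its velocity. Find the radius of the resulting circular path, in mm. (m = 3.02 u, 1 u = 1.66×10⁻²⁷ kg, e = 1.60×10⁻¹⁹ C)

The kinetic energy gained is K = qV = (2×1.60×10^-19)(1.02×10^4) = 3.26×10^-15 J.
v = √(2K/m) = 1.14×10^6 m/s.
r = mv/(qB) = (5.01×10^-27)(1.14×10^6) / [(2×1.60×10^-19)(0.191)] = 0.0936 m.

r ≈ 93.6 mm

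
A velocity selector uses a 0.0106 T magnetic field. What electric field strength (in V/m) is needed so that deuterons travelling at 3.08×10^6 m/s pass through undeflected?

E ≈ 3.26×10^4 V/m

qE = qvB ⇒ E = vB = (3.08×10^6)(0.0106) = 3.26×10^4 V/m.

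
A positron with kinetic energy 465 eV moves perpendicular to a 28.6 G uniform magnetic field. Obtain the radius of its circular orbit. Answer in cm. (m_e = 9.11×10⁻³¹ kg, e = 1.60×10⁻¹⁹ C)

Convert the energy: K = 465 eV = 7.44×10^-17 J.
v = √(2K/m) = √(2·7.44×10^-17/9.11×10^-31) = 1.28×10^7 m/s.
r = mv/(qB) = (9.11×10^-31)(1.28×10^7) / [(1×1.60×10^-19)(2.86×10^-3)] = 0.0254 m.

r ≈ 2.54 cm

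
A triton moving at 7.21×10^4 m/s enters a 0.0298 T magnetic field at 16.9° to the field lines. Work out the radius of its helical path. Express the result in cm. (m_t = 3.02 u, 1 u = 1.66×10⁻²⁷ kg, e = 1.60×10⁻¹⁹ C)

Only the perpendicular component v⊥ = v sin16.9° = 2.10×10^4 m/s is bent by the field.
r = m v⊥ /(qB) = (5.01×10^-27)(2.10×10^4) / [(1×1.60×10^-19)(0.0298)] = 0.0220 m.

r ≈ 2.20 cm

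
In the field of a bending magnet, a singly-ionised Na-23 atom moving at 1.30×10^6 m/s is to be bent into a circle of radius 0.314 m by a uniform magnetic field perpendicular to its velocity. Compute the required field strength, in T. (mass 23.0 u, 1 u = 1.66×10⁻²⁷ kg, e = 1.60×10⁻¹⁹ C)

B ≈ 0.988 T

qvB = mv²/r gives B = mv/(qr).
B = (3.82×10^-26)(1.30×10^6) / [(1×1.60×10^-19)(0.314)] = 0.988 T.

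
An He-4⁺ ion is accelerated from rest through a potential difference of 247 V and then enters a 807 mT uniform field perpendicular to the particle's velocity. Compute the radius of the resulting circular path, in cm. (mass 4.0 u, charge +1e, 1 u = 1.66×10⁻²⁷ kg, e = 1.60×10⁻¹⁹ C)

r ≈ 0.561 cm

The kinetic energy gained is K = qV = (1×1.60×10^-19)(247) = 3.95×10^-17 J.
v = √(2K/m) = 1.09×10^5 m/s.
r = mv/(qB) = (6.64×10^-27)(1.09×10^5) / [(1×1.60×10^-19)(0.807)] = 5.61×10^-3 m.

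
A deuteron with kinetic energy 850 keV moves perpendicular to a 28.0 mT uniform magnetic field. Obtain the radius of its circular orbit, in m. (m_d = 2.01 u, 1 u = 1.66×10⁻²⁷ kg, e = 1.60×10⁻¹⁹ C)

r ≈ 6.72 m

Convert the energy: K = 850 keV = 1.36×10^-13 J.
v = √(2K/m) = √(2·1.36×10^-13/3.34×10^-27) = 9.03×10^6 m/s.
r = mv/(qB) = (3.34×10^-27)(9.03×10^6) / [(1×1.60×10^-19)(0.0280)] = 6.72 m.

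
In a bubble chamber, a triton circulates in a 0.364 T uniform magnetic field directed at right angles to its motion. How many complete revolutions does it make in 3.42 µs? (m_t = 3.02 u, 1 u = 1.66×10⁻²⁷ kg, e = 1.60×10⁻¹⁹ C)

T = 2πm/(qB) = 2π(5.0132×10^-27) / [(1×1.60×10^-19)(0.364)] = 5.4085×10^-7 s.
N = t/T = 3.42×10^-6 / 5.4085×10^-7 ≈ 6.32, so 6 complete revolutions.

N = 6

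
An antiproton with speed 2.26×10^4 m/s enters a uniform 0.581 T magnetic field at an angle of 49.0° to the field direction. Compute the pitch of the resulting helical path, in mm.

The velocity component along B is v∥ = v cos49.0° = 1.48×10^4 m/s.
The cyclotron period T = 2πm/(qB) = 1.13×10^-7 s is set by m, q, B alone.
Pitch = v∥·T = (1.48×10^4)(1.13×10^-7) = 1.67×10^-3 m.

pitch ≈ 1.67 mm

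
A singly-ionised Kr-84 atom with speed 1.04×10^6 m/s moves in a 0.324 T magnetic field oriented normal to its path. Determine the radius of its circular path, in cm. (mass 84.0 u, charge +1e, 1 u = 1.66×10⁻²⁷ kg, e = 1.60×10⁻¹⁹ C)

The magnetic force provides the centripetal force: qvB = mv²/r, so r = mv/(qB).
r = (1.39×10^-25 kg)(1.04×10^6 m/s) / [(1×1.60×10^-19 C)(0.324 T)] = 2.80 m.

r ≈ 280 cm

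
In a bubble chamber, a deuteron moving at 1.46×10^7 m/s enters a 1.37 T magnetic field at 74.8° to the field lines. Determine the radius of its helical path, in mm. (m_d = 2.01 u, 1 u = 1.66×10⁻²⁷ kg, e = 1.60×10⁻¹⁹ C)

Only the perpendicular component v⊥ = v sin74.8° = 1.41×10^7 m/s is bent by the field.
r = m v⊥ /(qB) = (3.34×10^-27)(1.41×10^7) / [(1×1.60×10^-19)(1.37)] = 0.214 m.

r ≈ 214 mm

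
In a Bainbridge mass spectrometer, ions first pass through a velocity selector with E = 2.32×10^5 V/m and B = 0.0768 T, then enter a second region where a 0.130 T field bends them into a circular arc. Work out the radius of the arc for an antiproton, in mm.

r ≈ 243 mm

The selector passes v = E/B = 2.32×10^5/0.0768 = 3.02×10^6 m/s.
In the deflection region, r = mv/(qB₂) = (1.67×10^-27)(3.02×10^6) / [(1×1.60×10^-19)(0.130)] = 0.243 m.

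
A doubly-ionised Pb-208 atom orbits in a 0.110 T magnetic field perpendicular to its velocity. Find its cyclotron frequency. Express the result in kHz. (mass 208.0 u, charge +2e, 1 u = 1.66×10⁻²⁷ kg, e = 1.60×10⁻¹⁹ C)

f ≈ 16.2 kHz

f = qB/(2πm) = (2×1.60×10^-19)(0.110) / [2π(3.45×10^-25)] = 1.62×10^4 Hz.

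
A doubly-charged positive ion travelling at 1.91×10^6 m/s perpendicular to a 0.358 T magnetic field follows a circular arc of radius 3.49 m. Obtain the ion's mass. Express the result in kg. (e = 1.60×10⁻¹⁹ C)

m ≈ 2.09×10^-25 kg

qvB = mv²/r ⇒ m = qBr/v.
m = (2×1.60×10^-19)(0.358)(3.49) / (1.91×10^6) = 2.09×10^-25 kg.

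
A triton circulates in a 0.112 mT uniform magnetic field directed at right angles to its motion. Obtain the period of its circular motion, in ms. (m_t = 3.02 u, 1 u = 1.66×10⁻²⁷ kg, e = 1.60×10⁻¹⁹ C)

The cyclotron period is independent of speed: T = 2πm/(qB).
T = 2π(5.01×10^-27) / [(1×1.60×10^-19)(1.12×10^-4)] = 1.76×10^-3 s.

T ≈ 1.76 ms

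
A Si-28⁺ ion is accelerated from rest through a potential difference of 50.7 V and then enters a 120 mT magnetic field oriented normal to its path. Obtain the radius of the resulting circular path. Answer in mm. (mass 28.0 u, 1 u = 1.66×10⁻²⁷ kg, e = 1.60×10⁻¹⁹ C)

The kinetic energy gained is K = qV = (1×1.60×10^-19)(50.7) = 8.11×10^-18 J.
v = √(2K/m) = 1.87×10^4 m/s.
r = mv/(qB) = (4.65×10^-26)(1.87×10^4) / [(1×1.60×10^-19)(0.120)] = 0.0452 m.

r ≈ 45.2 mm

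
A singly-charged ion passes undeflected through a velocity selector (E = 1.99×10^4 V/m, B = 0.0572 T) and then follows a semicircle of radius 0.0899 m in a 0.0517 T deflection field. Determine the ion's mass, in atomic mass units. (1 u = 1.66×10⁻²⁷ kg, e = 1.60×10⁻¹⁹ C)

m ≈ 1.29 u

v = E/B₁ = 3.48×10^5 m/s.
From r = mv/(qB₂), m = qB₂r/v = (1×1.60×10^-19)(0.0517)(0.0899) / (3.48×10^5) = 2.14×10^-27 kg.
In atomic mass units: m = 2.14×10^-27 / 1.66×10^-27 = 1.29 u.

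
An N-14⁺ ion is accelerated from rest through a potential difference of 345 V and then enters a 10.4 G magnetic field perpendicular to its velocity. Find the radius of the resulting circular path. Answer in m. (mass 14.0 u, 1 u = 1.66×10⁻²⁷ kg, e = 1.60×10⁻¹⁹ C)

r ≈ 9.63 m

The kinetic energy gained is K = qV = (1×1.60×10^-19)(345) = 5.52×10^-17 J.
v = √(2K/m) = 6.89×10^4 m/s.
r = mv/(qB) = (2.32×10^-26)(6.89×10^4) / [(1×1.60×10^-19)(1.04×10^-3)] = 9.63 m.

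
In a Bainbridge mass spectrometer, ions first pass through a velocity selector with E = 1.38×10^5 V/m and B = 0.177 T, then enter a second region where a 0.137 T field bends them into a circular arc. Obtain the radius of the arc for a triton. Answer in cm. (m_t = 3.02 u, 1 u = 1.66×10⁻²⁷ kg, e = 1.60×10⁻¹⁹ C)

The selector passes v = E/B = 1.38×10^5/0.177 = 7.80×10^5 m/s.
In the deflection region, r = mv/(qB₂) = (5.01×10^-27)(7.80×10^5) / [(1×1.60×10^-19)(0.137)] = 0.178 m.

r ≈ 17.8 cm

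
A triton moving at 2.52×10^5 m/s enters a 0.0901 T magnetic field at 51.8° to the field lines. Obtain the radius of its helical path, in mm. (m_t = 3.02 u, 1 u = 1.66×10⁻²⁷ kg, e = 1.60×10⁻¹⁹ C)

Only the perpendicular component v⊥ = v sin51.8° = 1.98×10^5 m/s is bent by the field.
r = m v⊥ /(qB) = (5.01×10^-27)(1.98×10^5) / [(1×1.60×10^-19)(0.0901)] = 0.0689 m.

r ≈ 68.9 mm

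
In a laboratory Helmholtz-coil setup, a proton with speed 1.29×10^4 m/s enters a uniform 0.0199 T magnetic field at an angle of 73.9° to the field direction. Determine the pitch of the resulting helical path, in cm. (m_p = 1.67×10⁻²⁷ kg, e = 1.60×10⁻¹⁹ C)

The velocity component along B is v∥ = v cos73.9° = 3580 m/s.
The cyclotron period T = 2πm/(qB) = 3.30×10^-6 s is set by m, q, B alone.
Pitch = v∥·T = (3580)(3.30×10^-6) = 0.0118 m.

pitch ≈ 1.18 cm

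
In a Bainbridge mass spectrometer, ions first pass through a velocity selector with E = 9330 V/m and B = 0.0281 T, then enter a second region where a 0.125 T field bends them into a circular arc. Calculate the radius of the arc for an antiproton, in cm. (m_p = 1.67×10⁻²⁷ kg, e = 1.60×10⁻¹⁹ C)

The selector passes v = E/B = 9330/0.0281 = 3.32×10^5 m/s.
In the deflection region, r = mv/(qB₂) = (1.67×10^-27)(3.32×10^5) / [(1×1.60×10^-19)(0.125)] = 0.0277 m.

r ≈ 2.77 cm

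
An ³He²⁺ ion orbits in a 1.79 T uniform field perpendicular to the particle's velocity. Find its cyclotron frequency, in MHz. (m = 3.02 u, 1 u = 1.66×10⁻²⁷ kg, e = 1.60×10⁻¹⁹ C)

f = qB/(2πm) = (2×1.60×10^-19)(1.79) / [2π(5.01×10^-27)] = 1.82×10^7 Hz.

f ≈ 18.2 MHz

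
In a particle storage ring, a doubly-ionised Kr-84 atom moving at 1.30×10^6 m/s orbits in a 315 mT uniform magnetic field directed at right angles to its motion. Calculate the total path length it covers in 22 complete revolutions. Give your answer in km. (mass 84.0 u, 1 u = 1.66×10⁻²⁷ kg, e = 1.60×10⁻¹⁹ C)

r = mv/(qB) = 1.80 m, so one revolution covers 2πr = 11.3 m.
In 22 revolutions: L = 22·2πr = 249 m.

L ≈ 0.249 km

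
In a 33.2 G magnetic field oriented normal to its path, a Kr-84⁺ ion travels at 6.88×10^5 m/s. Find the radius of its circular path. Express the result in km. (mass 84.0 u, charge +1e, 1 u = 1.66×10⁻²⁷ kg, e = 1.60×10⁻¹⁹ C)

r ≈ 0.181 km

The magnetic force provides the centripetal force: qvB = mv²/r, so r = mv/(qB).
r = (1.39×10^-25 kg)(6.88×10^5 m/s) / [(1×1.60×10^-19 C)(3.32×10^-3 T)] = 181 m.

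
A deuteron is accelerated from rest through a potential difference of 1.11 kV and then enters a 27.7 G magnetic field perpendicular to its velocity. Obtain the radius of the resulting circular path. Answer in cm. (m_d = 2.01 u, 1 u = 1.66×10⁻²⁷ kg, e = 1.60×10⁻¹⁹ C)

The kinetic energy gained is K = qV = (1×1.60×10^-19)(1110) = 1.78×10^-16 J.
v = √(2K/m) = 3.26×10^5 m/s.
r = mv/(qB) = (3.34×10^-27)(3.26×10^5) / [(1×1.60×10^-19)(2.77×10^-3)] = 2.46 m.

r ≈ 246 cm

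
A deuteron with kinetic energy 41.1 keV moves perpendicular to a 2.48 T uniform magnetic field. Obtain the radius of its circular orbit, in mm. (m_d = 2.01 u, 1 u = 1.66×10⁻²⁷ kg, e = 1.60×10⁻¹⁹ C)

Convert the energy: K = 41.1 keV = 6.58×10^-15 J.
v = √(2K/m) = √(2·6.58×10^-15/3.34×10^-27) = 1.99×10^6 m/s.
r = mv/(qB) = (3.34×10^-27)(1.99×10^6) / [(1×1.60×10^-19)(2.48)] = 0.0167 m.

r ≈ 16.7 mm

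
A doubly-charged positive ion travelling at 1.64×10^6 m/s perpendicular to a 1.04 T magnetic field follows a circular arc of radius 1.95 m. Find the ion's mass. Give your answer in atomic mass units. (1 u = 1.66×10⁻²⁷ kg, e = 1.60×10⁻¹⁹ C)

qvB = mv²/r ⇒ m = qBr/v.
m = (2×1.60×10^-19)(1.04)(1.95) / (1.64×10^6) = 3.96×10^-25 kg = 238 u.

m ≈ 238 u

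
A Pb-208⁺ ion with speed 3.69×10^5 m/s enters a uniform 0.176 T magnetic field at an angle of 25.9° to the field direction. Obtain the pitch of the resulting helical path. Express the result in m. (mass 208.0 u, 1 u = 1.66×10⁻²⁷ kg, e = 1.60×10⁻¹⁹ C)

The velocity component along B is v∥ = v cos25.9° = 3.32×10^5 m/s.
The cyclotron period T = 2πm/(qB) = 7.70×10^-5 s is set by m, q, B alone.
Pitch = v∥·T = (3.32×10^5)(7.70×10^-5) = 25.6 m.

pitch ≈ 25.6 m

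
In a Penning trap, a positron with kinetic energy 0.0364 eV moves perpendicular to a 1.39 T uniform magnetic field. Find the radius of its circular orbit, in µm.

Convert the energy: K = 0.0364 eV = 5.82×10^-21 J.
v = √(2K/m) = √(2·5.82×10^-21/9.11×10^-31) = 1.13×10^5 m/s.
r = mv/(qB) = (9.11×10^-31)(1.13×10^5) / [(1×1.60×10^-19)(1.39)] = 4.63×10^-7 m.

r ≈ 0.463 µm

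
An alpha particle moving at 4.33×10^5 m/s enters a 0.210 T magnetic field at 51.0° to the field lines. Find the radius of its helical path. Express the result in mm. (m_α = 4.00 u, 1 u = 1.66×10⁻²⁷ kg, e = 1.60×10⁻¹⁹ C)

r ≈ 33.2 mm

Only the perpendicular component v⊥ = v sin51.0° = 3.37×10^5 m/s is bent by the field.
r = m v⊥ /(qB) = (6.64×10^-27)(3.37×10^5) / [(2×1.60×10^-19)(0.210)] = 0.0332 m.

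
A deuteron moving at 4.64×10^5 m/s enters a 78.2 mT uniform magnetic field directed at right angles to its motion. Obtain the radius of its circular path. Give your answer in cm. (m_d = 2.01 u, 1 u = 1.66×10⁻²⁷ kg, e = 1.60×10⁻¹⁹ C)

r ≈ 12.4 cm

The magnetic force provides the centripetal force: qvB = mv²/r, so r = mv/(qB).
r = (3.34×10^-27 kg)(4.64×10^5 m/s) / [(1×1.60×10^-19 C)(0.0782 T)] = 0.124 m.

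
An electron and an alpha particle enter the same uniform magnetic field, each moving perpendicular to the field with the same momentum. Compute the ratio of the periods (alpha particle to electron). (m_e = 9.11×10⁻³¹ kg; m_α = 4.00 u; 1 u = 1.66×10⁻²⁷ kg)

ratio ≈ 3640

T = 2πm/(qB) is independent of speed, so T₂/T₁ = (m₂/q₂)/(m₁/q₁).
T_{alpha particle}/T_{electron} = (6.64×10^-27/2e) / (9.11×10^-31/1e) = 3640.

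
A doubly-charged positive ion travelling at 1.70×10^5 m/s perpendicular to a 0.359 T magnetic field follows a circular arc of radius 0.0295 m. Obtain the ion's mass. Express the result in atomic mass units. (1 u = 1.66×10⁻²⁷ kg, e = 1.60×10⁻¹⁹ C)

qvB = mv²/r ⇒ m = qBr/v.
m = (2×1.60×10^-19)(0.359)(0.0295) / (1.70×10^5) = 1.99×10^-26 kg = 12.0 u.

m ≈ 12.0 u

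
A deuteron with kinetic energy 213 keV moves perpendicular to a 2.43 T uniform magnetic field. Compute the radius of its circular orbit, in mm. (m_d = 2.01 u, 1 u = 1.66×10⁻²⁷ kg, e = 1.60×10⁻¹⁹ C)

Convert the energy: K = 213 keV = 3.41×10^-14 J.
v = √(2K/m) = √(2·3.41×10^-14/3.34×10^-27) = 4.52×10^6 m/s.
r = mv/(qB) = (3.34×10^-27)(4.52×10^6) / [(1×1.60×10^-19)(2.43)] = 0.0388 m.

r ≈ 38.8 mm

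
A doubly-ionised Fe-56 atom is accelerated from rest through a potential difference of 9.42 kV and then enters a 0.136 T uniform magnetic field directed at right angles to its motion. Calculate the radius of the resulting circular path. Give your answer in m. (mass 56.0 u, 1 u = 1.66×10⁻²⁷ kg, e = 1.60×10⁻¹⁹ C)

r ≈ 0.544 m

The kinetic energy gained is K = qV = (2×1.60×10^-19)(9420) = 3.01×10^-15 J.
v = √(2K/m) = 2.55×10^5 m/s.
r = mv/(qB) = (9.30×10^-26)(2.55×10^5) / [(2×1.60×10^-19)(0.136)] = 0.544 m.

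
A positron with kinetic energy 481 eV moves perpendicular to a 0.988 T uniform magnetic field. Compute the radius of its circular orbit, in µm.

Convert the energy: K = 481 eV = 7.70×10^-17 J.
v = √(2K/m) = √(2·7.70×10^-17/9.11×10^-31) = 1.30×10^7 m/s.
r = mv/(qB) = (9.11×10^-31)(1.30×10^7) / [(1×1.60×10^-19)(0.988)] = 7.49×10^-5 m.

r ≈ 74.9 µm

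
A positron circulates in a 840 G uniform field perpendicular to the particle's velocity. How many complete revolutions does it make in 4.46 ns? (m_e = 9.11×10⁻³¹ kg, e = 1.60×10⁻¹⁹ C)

T = 2πm/(qB) = 2π(9.11×10^-31) / [(1×1.60×10^-19)(0.0840)] = 4.2589×10^-10 s.
N = t/T = 4.46×10^-9 / 4.2589×10^-10 ≈ 10.47, so 10 complete revolutions.

N = 10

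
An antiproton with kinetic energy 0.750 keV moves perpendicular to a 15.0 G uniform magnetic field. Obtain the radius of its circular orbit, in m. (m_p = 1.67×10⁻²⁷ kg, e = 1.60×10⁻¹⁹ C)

r ≈ 2.64 m

Convert the energy: K = 0.750 keV = 1.20×10^-16 J.
v = √(2K/m) = √(2·1.20×10^-16/1.67×10^-27) = 3.79×10^5 m/s.
r = mv/(qB) = (1.67×10^-27)(3.79×10^5) / [(1×1.60×10^-19)(1.50×10^-3)] = 2.64 m.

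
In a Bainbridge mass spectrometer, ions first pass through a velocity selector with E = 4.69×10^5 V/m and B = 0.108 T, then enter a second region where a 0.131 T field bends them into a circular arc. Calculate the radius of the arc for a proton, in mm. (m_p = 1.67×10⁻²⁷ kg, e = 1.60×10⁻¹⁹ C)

r ≈ 346 mm

The selector passes v = E/B = 4.69×10^5/0.108 = 4.34×10^6 m/s.
In the deflection region, r = mv/(qB₂) = (1.67×10^-27)(4.34×10^6) / [(1×1.60×10^-19)(0.131)] = 0.346 m.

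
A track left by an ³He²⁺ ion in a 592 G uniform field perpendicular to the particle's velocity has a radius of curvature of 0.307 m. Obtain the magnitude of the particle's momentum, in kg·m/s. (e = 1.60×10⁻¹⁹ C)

Since qvB = mv²/r, the momentum p = mv = qBr.
p = (2×1.60×10^-19)(0.0592)(0.307) = 5.82×10^-21 kg·m/s.

p ≈ 5.82×10^-21 kg·m/s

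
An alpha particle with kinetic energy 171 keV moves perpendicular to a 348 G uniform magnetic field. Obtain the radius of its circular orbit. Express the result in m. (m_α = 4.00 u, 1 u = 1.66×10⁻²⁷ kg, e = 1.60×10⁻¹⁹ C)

Convert the energy: K = 171 keV = 2.74×10^-14 J.
v = √(2K/m) = √(2·2.74×10^-14/6.64×10^-27) = 2.87×10^6 m/s.
r = mv/(qB) = (6.64×10^-27)(2.87×10^6) / [(2×1.60×10^-19)(0.0348)] = 1.71 m.

r ≈ 1.71 m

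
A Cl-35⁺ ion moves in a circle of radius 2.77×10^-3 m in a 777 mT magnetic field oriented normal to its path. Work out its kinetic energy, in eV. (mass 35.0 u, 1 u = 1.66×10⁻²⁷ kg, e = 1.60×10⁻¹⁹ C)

v = qBr/m = (1×1.60×10^-19)(0.777)(2.77×10^-3) / (5.81×10^-26) = 5930 m/s.
K = ½mv² = 0.5·(5.81×10^-26)·(5930)² = 1.02×10^-18 J = 6.38 eV.

K ≈ 6.38 eV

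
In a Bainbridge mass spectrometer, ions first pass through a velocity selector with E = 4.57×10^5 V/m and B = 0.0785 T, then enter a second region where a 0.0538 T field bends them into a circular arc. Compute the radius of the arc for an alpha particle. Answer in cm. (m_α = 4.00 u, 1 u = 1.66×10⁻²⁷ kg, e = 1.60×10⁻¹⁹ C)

r ≈ 225 cm

The selector passes v = E/B = 4.57×10^5/0.0785 = 5.82×10^6 m/s.
In the deflection region, r = mv/(qB₂) = (6.64×10^-27)(5.82×10^6) / [(2×1.60×10^-19)(0.0538)] = 2.25 m.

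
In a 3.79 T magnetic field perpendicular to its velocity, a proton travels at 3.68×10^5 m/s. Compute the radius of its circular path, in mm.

The magnetic force provides the centripetal force: qvB = mv²/r, so r = mv/(qB).
r = (1.67×10^-27 kg)(3.68×10^5 m/s) / [(1×1.60×10^-19 C)(3.79 T)] = 1.01×10^-3 m.

r ≈ 1.01 mm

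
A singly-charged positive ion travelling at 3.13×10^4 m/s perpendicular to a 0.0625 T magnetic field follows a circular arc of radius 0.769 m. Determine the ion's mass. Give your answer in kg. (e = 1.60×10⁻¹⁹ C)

m ≈ 2.46×10^-25 kg

qvB = mv²/r ⇒ m = qBr/v.
m = (1×1.60×10^-19)(0.0625)(0.769) / (3.13×10^4) = 2.46×10^-25 kg.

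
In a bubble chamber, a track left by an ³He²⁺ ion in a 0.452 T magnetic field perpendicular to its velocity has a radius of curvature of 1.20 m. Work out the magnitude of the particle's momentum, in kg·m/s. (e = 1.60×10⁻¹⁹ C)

p ≈ 1.74×10^-19 kg·m/s

Since qvB = mv²/r, the momentum p = mv = qBr.
p = (2×1.60×10^-19)(0.452)(1.20) = 1.74×10^-19 kg·m/s.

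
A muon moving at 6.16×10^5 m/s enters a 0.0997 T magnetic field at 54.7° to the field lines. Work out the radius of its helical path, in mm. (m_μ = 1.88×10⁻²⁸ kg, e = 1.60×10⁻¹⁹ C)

Only the perpendicular component v⊥ = v sin54.7° = 5.03×10^5 m/s is bent by the field.
r = m v⊥ /(qB) = (1.88×10^-28)(5.03×10^5) / [(1×1.60×10^-19)(0.0997)] = 5.92×10^-3 m.

r ≈ 5.92 mm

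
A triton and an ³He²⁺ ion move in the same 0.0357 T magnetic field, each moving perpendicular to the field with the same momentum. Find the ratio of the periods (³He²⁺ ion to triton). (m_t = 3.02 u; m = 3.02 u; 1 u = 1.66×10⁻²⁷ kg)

T = 2πm/(qB) is independent of speed, so T₂/T₁ = (m₂/q₂)/(m₁/q₁).
T_{³He²⁺ ion}/T_{triton} = (5.01×10^-27/2e) / (5.01×10^-27/1e) = 0.500.

ratio ≈ 0.500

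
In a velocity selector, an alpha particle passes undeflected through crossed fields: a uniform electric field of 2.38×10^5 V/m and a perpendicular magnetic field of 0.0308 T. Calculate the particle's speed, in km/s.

For zero net force, qE = qvB, so v = E/B.
v = (2.38×10^5) / (0.0308) = 7.73×10^6 m/s.

v ≈ 7730 km/s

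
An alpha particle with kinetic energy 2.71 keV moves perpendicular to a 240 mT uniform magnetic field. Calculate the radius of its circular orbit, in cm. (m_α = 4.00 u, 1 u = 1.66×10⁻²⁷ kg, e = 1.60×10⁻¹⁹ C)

Convert the energy: K = 2.71 keV = 4.34×10^-16 J.
v = √(2K/m) = √(2·4.34×10^-16/6.64×10^-27) = 3.61×10^5 m/s.
r = mv/(qB) = (6.64×10^-27)(3.61×10^5) / [(2×1.60×10^-19)(0.240)] = 0.0312 m.

r ≈ 3.12 cm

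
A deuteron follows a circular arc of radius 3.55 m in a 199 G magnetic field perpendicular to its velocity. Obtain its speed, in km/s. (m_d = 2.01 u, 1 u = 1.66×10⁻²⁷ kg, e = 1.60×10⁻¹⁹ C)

From qvB = mv²/r, v = qBr/m.
v = (1×1.60×10^-19)(0.0199)(3.55) / (3.34×10^-27) = 3.39×10^6 m/s.

v ≈ 3390 km/s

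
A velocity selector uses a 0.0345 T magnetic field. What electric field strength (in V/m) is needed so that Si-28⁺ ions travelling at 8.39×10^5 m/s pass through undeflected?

qE = qvB ⇒ E = vB = (8.39×10^5)(0.0345) = 2.89×10^4 V/m.

E ≈ 2.89×10^4 V/m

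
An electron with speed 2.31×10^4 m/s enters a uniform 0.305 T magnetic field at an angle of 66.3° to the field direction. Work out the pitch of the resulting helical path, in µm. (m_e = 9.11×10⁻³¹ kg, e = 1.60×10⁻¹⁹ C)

pitch ≈ 1.09 µm

The velocity component along B is v∥ = v cos66.3° = 9280 m/s.
The cyclotron period T = 2πm/(qB) = 1.17×10^-10 s is set by m, q, B alone.
Pitch = v∥·T = (9280)(1.17×10^-10) = 1.09×10^-6 m.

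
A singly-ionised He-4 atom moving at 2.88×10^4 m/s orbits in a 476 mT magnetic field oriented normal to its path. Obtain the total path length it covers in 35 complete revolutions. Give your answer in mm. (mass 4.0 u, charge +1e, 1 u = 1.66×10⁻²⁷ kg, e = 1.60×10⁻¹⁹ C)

L ≈ 552 mm

r = mv/(qB) = 2.51×10^-3 m, so one revolution covers 2πr = 0.0158 m.
In 35 revolutions: L = 35·2πr = 0.552 m.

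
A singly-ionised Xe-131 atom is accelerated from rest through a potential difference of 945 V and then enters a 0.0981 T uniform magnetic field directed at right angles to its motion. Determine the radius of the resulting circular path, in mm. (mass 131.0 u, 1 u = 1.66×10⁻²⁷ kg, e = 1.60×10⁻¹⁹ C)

r ≈ 517 mm

The kinetic energy gained is K = qV = (1×1.60×10^-19)(945) = 1.51×10^-16 J.
v = √(2K/m) = 3.73×10^4 m/s.
r = mv/(qB) = (2.17×10^-25)(3.73×10^4) / [(1×1.60×10^-19)(0.0981)] = 0.517 m.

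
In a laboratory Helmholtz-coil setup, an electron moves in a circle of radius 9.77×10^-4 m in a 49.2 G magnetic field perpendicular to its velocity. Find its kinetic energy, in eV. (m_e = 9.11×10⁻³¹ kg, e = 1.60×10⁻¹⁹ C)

K ≈ 2.03 eV

v = qBr/m = (1×1.60×10^-19)(4.92×10^-3)(9.77×10^-4) / (9.11×10^-31) = 8.44×10^5 m/s.
K = ½mv² = 0.5·(9.11×10^-31)·(8.44×10^5)² = 3.25×10^-19 J = 2.03 eV.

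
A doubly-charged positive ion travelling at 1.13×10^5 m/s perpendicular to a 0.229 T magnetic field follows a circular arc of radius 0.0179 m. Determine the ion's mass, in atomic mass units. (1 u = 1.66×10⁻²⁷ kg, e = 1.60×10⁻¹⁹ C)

qvB = mv²/r ⇒ m = qBr/v.
m = (2×1.60×10^-19)(0.229)(0.0179) / (1.13×10^5) = 1.16×10^-26 kg = 6.99 u.

m ≈ 6.99 u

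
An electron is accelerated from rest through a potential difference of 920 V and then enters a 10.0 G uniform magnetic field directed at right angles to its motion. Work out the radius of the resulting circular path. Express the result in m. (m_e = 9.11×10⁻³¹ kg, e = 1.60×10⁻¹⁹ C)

r ≈ 0.102 m

The kinetic energy gained is K = qV = (1×1.60×10^-19)(920) = 1.47×10^-16 J.
v = √(2K/m) = 1.80×10^7 m/s.
r = mv/(qB) = (9.11×10^-31)(1.80×10^7) / [(1×1.60×10^-19)(1.00×10^-3)] = 0.102 m.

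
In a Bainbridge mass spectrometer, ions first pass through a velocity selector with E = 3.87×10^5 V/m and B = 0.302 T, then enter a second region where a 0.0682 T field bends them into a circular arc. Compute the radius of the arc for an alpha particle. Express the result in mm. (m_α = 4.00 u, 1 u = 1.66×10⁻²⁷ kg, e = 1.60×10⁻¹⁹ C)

r ≈ 390 mm

The selector passes v = E/B = 3.87×10^5/0.302 = 1.28×10^6 m/s.
In the deflection region, r = mv/(qB₂) = (6.64×10^-27)(1.28×10^6) / [(2×1.60×10^-19)(0.0682)] = 0.390 m.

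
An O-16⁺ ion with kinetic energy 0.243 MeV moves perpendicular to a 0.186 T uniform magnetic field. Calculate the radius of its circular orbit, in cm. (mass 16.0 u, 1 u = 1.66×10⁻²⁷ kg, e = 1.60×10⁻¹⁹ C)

r ≈ 153 cm

Convert the energy: K = 0.243 MeV = 3.89×10^-14 J.
v = √(2K/m) = √(2·3.89×10^-14/2.66×10^-26) = 1.71×10^6 m/s.
r = mv/(qB) = (2.66×10^-26)(1.71×10^6) / [(1×1.60×10^-19)(0.186)] = 1.53 m.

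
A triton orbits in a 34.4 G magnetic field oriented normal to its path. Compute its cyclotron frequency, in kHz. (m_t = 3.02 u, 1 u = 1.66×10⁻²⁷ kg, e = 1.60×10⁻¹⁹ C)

f = qB/(2πm) = (1×1.60×10^-19)(3.44×10^-3) / [2π(5.01×10^-27)] = 1.75×10^4 Hz.

f ≈ 17.5 kHz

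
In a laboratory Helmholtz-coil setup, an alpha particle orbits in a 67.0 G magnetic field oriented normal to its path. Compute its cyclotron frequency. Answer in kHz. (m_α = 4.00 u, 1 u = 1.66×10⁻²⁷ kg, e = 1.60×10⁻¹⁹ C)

f ≈ 51.4 kHz

f = qB/(2πm) = (2×1.60×10^-19)(6.70×10^-3) / [2π(6.64×10^-27)] = 5.14×10^4 Hz.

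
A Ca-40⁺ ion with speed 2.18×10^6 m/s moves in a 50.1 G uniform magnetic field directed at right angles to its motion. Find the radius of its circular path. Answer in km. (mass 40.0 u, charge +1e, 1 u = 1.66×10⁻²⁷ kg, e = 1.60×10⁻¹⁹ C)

r ≈ 0.181 km

The magnetic force provides the centripetal force: qvB = mv²/r, so r = mv/(qB).
r = (6.64×10^-26 kg)(2.18×10^6 m/s) / [(1×1.60×10^-19 C)(5.01×10^-3 T)] = 181 m.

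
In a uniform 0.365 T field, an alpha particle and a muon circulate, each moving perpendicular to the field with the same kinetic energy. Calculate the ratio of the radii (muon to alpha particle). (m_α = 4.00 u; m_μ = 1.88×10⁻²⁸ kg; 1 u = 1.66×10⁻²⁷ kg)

r = √(2mK)/(qB) ⇒ at equal K, r ∝ √m/q.
r_{muon}/r_{alpha particle} = 0.337.

ratio ≈ 0.337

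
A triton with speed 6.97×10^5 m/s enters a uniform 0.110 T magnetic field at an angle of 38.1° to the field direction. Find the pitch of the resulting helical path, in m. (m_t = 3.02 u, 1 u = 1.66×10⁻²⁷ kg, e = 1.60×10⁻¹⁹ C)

The velocity component along B is v∥ = v cos38.1° = 5.48×10^5 m/s.
The cyclotron period T = 2πm/(qB) = 1.79×10^-6 s is set by m, q, B alone.
Pitch = v∥·T = (5.48×10^5)(1.79×10^-6) = 0.982 m.

pitch ≈ 0.982 m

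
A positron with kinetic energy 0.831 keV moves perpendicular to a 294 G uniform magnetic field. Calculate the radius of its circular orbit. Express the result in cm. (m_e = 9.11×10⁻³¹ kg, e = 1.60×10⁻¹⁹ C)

r ≈ 0.331 cm

Convert the energy: K = 0.831 keV = 1.33×10^-16 J.
v = √(2K/m) = √(2·1.33×10^-16/9.11×10^-31) = 1.71×10^7 m/s.
r = mv/(qB) = (9.11×10^-31)(1.71×10^7) / [(1×1.60×10^-19)(0.0294)] = 3.31×10^-3 m.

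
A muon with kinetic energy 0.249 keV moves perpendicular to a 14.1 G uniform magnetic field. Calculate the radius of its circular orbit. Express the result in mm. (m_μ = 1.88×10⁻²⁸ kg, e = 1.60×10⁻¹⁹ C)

r ≈ 543 mm

Convert the energy: K = 0.249 keV = 3.98×10^-17 J.
v = √(2K/m) = √(2·3.98×10^-17/1.88×10^-28) = 6.51×10^5 m/s.
r = mv/(qB) = (1.88×10^-28)(6.51×10^5) / [(1×1.60×10^-19)(1.41×10^-3)] = 0.543 m.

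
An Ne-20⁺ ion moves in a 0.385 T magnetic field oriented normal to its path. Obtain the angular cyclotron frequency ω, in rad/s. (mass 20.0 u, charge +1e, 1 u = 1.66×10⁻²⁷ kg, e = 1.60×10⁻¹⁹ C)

ω = qB/m = (1×1.60×10^-19)(0.385) / (3.32×10^-26) = 1.86×10^6 rad/s.

ω ≈ 1.86×10^6 rad/s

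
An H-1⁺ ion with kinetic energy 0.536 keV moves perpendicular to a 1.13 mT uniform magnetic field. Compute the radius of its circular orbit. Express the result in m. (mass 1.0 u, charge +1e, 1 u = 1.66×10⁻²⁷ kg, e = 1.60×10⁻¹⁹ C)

Convert the energy: K = 0.536 keV = 8.58×10^-17 J.
v = √(2K/m) = √(2·8.58×10^-17/1.66×10^-27) = 3.21×10^5 m/s.
r = mv/(qB) = (1.66×10^-27)(3.21×10^5) / [(1×1.60×10^-19)(1.13×10^-3)] = 2.95 m.

r ≈ 2.95 m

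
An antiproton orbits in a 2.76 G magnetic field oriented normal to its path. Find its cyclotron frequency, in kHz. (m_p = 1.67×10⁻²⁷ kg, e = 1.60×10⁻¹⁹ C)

f = qB/(2πm) = (1×1.60×10^-19)(2.76×10^-4) / [2π(1.67×10^-27)] = 4210 Hz.

f ≈ 4.21 kHz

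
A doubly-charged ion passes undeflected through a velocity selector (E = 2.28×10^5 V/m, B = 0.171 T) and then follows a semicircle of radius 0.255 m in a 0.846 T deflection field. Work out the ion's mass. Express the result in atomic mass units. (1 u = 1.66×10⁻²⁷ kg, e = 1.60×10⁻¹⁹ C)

m ≈ 31.2 u

v = E/B₁ = 1.33×10^6 m/s.
From r = mv/(qB₂), m = qB₂r/v = (2×1.60×10^-19)(0.846)(0.255) / (1.33×10^6) = 5.18×10^-26 kg.
In atomic mass units: m = 5.18×10^-26 / 1.66×10^-27 = 31.2 u.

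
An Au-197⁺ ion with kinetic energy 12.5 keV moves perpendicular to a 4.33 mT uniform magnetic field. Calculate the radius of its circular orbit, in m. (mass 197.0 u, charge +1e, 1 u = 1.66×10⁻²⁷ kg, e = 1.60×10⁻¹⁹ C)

r ≈ 52.2 m

Convert the energy: K = 12.5 keV = 2.00×10^-15 J.
v = √(2K/m) = √(2·2.00×10^-15/3.27×10^-25) = 1.11×10^5 m/s.
r = mv/(qB) = (3.27×10^-25)(1.11×10^5) / [(1×1.60×10^-19)(4.33×10^-3)] = 52.2 m.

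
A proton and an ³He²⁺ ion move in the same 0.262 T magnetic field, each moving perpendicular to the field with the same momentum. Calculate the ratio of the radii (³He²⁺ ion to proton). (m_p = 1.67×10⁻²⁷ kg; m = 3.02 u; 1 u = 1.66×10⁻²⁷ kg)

r = p/(qB) ⇒ at equal p, r ∝ 1/q.
r_{³He²⁺ ion}/r_{proton} = 0.500.

ratio ≈ 0.500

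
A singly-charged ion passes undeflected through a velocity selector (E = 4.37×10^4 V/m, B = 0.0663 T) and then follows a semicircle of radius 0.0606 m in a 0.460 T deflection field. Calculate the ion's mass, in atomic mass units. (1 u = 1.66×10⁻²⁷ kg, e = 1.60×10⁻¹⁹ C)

v = E/B₁ = 6.59×10^5 m/s.
From r = mv/(qB₂), m = qB₂r/v = (1×1.60×10^-19)(0.460)(0.0606) / (6.59×10^5) = 6.77×10^-27 kg.
In atomic mass units: m = 6.77×10^-27 / 1.66×10^-27 = 4.08 u.

m ≈ 4.08 u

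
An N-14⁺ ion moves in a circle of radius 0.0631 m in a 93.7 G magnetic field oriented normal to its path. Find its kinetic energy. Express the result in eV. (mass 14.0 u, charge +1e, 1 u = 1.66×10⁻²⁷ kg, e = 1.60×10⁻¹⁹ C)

v = qBr/m = (1×1.60×10^-19)(9.37×10^-3)(0.0631) / (2.32×10^-26) = 4070 m/s.
K = ½mv² = 0.5·(2.32×10^-26)·(4070)² = 1.93×10^-19 J = 1.20 eV.

K ≈ 1.20 eV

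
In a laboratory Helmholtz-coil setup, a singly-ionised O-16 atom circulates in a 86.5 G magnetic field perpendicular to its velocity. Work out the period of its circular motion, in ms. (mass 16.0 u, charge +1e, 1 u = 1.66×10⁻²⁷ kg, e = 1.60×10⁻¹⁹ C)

T ≈ 0.121 ms

The cyclotron period is independent of speed: T = 2πm/(qB).
T = 2π(2.66×10^-26) / [(1×1.60×10^-19)(8.65×10^-3)] = 1.21×10^-4 s.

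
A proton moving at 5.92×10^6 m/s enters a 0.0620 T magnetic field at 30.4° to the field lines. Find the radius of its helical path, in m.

Only the perpendicular component v⊥ = v sin30.4° = 3.00×10^6 m/s is bent by the field.
r = m v⊥ /(qB) = (1.67×10^-27)(3.00×10^6) / [(1×1.60×10^-19)(0.0620)] = 0.504 m.

r ≈ 0.504 m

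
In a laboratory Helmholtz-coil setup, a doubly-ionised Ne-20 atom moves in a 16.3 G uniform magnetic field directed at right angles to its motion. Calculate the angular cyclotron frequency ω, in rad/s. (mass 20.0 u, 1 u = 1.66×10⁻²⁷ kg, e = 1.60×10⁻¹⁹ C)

ω = qB/m = (2×1.60×10^-19)(1.63×10^-3) / (3.32×10^-26) = 1.57×10^4 rad/s.

ω ≈ 1.57×10^4 rad/s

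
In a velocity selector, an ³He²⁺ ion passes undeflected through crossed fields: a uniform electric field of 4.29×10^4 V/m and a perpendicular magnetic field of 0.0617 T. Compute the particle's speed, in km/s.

v ≈ 695 km/s

For zero net force, qE = qvB, so v = E/B.
v = (4.29×10^4) / (0.0617) = 6.95×10^5 m/s.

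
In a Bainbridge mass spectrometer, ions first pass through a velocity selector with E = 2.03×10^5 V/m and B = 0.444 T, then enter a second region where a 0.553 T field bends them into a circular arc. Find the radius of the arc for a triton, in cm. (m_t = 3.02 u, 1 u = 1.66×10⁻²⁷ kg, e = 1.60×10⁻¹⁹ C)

r ≈ 2.59 cm

The selector passes v = E/B = 2.03×10^5/0.444 = 4.57×10^5 m/s.
In the deflection region, r = mv/(qB₂) = (5.01×10^-27)(4.57×10^5) / [(1×1.60×10^-19)(0.553)] = 0.0259 m.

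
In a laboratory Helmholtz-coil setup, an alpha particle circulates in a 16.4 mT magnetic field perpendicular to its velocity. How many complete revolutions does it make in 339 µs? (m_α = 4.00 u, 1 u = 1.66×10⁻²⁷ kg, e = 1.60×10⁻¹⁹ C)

T = 2πm/(qB) = 2π(6.64×10^-27) / [(2×1.60×10^-19)(0.0164)] = 7.9498×10^-6 s.
N = t/T = 3.39×10^-4 / 7.9498×10^-6 ≈ 42.64, so 42 complete revolutions.

N = 42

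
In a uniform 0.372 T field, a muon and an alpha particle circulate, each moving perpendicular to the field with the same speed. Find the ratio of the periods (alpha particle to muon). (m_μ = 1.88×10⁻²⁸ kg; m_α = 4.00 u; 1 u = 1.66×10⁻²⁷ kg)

T = 2πm/(qB) is independent of speed, so T₂/T₁ = (m₂/q₂)/(m₁/q₁).
T_{alpha particle}/T_{muon} = (6.64×10^-27/2e) / (1.88×10^-28/1e) = 17.7.

ratio ≈ 17.7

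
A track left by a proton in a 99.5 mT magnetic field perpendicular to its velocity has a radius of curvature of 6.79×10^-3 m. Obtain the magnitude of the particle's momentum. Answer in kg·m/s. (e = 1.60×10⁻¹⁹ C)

p ≈ 1.08×10^-22 kg·m/s

Since qvB = mv²/r, the momentum p = mv = qBr.
p = (1×1.60×10^-19)(0.0995)(6.79×10^-3) = 1.08×10^-22 kg·m/s.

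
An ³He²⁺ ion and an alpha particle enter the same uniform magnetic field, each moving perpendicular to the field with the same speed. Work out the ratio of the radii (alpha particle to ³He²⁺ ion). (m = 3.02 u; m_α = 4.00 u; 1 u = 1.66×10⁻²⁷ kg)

ratio ≈ 1.32

r = mv/(qB) ⇒ at equal v, r ∝ m/q.
r_{alpha particle}/r_{³He²⁺ ion} = 1.32.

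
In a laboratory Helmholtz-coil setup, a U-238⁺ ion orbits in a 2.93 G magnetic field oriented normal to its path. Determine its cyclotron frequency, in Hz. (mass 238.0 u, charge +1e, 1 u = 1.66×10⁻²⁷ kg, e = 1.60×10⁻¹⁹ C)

f = qB/(2πm) = (1×1.60×10^-19)(2.93×10^-4) / [2π(3.95×10^-25)] = 18.9 Hz.

f ≈ 18.9 Hz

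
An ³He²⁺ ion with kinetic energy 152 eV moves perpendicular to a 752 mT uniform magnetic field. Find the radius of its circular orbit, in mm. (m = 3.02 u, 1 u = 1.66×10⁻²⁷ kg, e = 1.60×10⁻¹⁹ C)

r ≈ 2.05 mm

Convert the energy: K = 152 eV = 2.43×10^-17 J.
v = √(2K/m) = √(2·2.43×10^-17/5.01×10^-27) = 9.85×10^4 m/s.
r = mv/(qB) = (5.01×10^-27)(9.85×10^4) / [(2×1.60×10^-19)(0.752)] = 2.05×10^-3 m.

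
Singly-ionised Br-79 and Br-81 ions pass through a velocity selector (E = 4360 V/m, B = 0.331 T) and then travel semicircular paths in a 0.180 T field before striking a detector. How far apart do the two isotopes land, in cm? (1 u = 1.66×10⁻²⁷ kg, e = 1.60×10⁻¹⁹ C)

Δd ≈ 0.304 cm

Both emerge at v = E/B₁ = 1.32×10^4 m/s.
r = mv/(qB₂), so r₁ = 0.05998 m and r₂ = 0.06150 m, giving Δr = 1.52×10^-3 m.
After a semicircle each ion lands a diameter 2r from the entry slit, so the separation is 2Δr = 3.04×10^-3 m.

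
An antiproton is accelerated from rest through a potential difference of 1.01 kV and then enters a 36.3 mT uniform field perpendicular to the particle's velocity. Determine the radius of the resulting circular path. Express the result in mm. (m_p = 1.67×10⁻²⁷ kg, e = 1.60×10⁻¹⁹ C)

r ≈ 126 mm

The kinetic energy gained is K = qV = (1×1.60×10^-19)(1010) = 1.62×10^-16 J.
v = √(2K/m) = 4.40×10^5 m/s.
r = mv/(qB) = (1.67×10^-27)(4.40×10^5) / [(1×1.60×10^-19)(0.0363)] = 0.126 m.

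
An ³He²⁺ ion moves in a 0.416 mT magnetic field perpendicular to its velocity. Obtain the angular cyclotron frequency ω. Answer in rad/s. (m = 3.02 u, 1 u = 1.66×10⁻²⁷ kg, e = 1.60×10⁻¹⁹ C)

ω = qB/m = (2×1.60×10^-19)(4.16×10^-4) / (5.01×10^-27) = 2.66×10^4 rad/s.

ω ≈ 2.66×10^4 rad/s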